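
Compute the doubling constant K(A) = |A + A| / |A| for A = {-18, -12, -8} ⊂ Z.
K = |A + A| / |A| = 6/3 = 2

Enumerate A + A = {a + b : a, b ∈ A}. With |A| = 3, there are |A|^2 = 9 ordered sum pairs; collecting distinct values, A + A = {-36, -30, -26, -24, -20, -16}, so |A + A| = 6. Thus K = 6/3 = 2. For comparison, the minimum possible |A + A| over all 3-element sets is 2·3 − 1 = 5 (so min K = 5/3), attained only by arithmetic progressions.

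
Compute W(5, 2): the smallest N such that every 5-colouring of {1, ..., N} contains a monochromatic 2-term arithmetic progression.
W(5, 2) = 5 + 1 = 6

A 2-term AP is any pair of integers, so a monochromatic 2-AP exists iff some colour is used at least twice. With 5 colours, the colouring i ↦ i on {1, ..., 5} uses each colour once, avoiding any monochromatic pair, so W(5, 2) > 5. For {1, ..., 6}, pigeonhole forces two integers of the same colour, which form a monochromatic 2-AP. Hence W(5, 2) = 6.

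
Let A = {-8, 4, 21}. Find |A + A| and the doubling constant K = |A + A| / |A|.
K = |A + A| / |A| = 6/3 = 2

Enumerate A + A = {a + b : a, b ∈ A}. With |A| = 3, there are |A|^2 = 9 ordered sum pairs; collecting distinct values, A + A = {-16, -4, 8, 13, 25, 42}, so |A + A| = 6. Thus K = 6/3 = 2. For comparison, the minimum possible |A + A| over all 3-element sets is 2·3 − 1 = 5 (so min K = 5/3), attained only by arithmetic progressions.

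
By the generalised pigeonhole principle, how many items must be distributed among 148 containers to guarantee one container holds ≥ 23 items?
n = (23 − 1)·148 + 1 = 3257

By the generalised pigeonhole principle, to guarantee some box contains ≥ r objects we need more than (r − 1) · k objects total. Threshold: n = (r − 1) · k + 1. With r = 23 and k = 148: n = 22 · 148 + 1 = 3256 + 1 = 3257. For n = 3256 = 22 · 148, we can put exactly 22 objects in every box, avoiding 23 in any single one — so 3257 is tight.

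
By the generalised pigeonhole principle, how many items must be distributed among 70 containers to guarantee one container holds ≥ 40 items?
n = (40 − 1)·70 + 1 = 2731

By the generalised pigeonhole principle, to guarantee some box contains ≥ r objects we need more than (r − 1) · k objects total. Threshold: n = (r − 1) · k + 1. With r = 40 and k = 70: n = 39 · 70 + 1 = 2730 + 1 = 2731. For n = 2730 = 39 · 70, we can put exactly 39 objects in every box, avoiding 40 in any single one — so 2731 is tight.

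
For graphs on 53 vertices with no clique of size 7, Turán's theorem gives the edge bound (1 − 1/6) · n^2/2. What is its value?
Turán density bound = (5/6) · 53^2/2 = 14045/12 ≈ 1170.4167

Turán's theorem: ex(n, K_{r+1}) is achieved by the complete r-partite Turán graph T(n, r) with parts as balanced as possible, and is at most (1 − 1/r) · n^2/2. For r = 6, n = 53: the density bound is (5/6) · 2809/2 = 14045/12 ≈ 1170.4167. The integer-valued extremum is e(T(53, 6)) = 1170, which is strictly less than the density bound 14045/12 since 6 ∤ 53 (the parts of T(53, 6) cannot all be equal).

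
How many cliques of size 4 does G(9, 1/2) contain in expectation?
E[# K_4] = C(9, 4) · (1/2)^C(4, 2) = 126 / 2^6 = 63/32 = 1.96875

For each 4-subset S of vertices (there are C(9, 4) = 126 such S), let X_S = 1 if S induces a K_4 (all C(4, 2) = 6 edges present). Then P(X_S = 1) = (1/2)^6 = 1/64. By linearity of expectation, E[# K_4] = C(9, 4) · (1/2)^6 = 126 / 64 = 63/32 = 1.96875.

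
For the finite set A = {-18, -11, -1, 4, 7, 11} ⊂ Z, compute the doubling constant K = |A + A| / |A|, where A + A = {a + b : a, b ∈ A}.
K = |A + A| / |A| = 20/6 = 10/3

Enumerate A + A = {a + b : a, b ∈ A}. With |A| = 6, there are |A|^2 = 36 ordered sum pairs; collecting distinct values, A + A = {-36, -29, -22, -19, -14, -12, -11, -7, -4, -2, 0, 3, 6, 8, 10, 11, 14, 15, 18, 22}, so |A + A| = 20. Thus K = 20/6 = 10/3. For comparison, the minimum possible |A + A| over all 6-element sets is 2·6 − 1 = 11 (so min K = 11/6), attained only by arithmetic progressions.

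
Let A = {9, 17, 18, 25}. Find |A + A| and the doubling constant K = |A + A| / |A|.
K = |A + A| / |A| = 9/4

Enumerate A + A = {a + b : a, b ∈ A}. With |A| = 4, there are |A|^2 = 16 ordered sum pairs; collecting distinct values, A + A = {18, 26, 27, 34, 35, 36, 42, 43, 50}, so |A + A| = 9. Thus K = 9/4. For comparison, the minimum possible |A + A| over all 4-element sets is 2·4 − 1 = 7 (so min K = 7/4), attained only by arithmetic progressions.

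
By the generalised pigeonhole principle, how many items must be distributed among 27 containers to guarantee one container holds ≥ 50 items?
n = (50 − 1)·27 + 1 = 1324

By the generalised pigeonhole principle, to guarantee some box contains ≥ r objects we need more than (r − 1) · k objects total. Threshold: n = (r − 1) · k + 1. With r = 50 and k = 27: n = 49 · 27 + 1 = 1323 + 1 = 1324. For n = 1323 = 49 · 27, we can put exactly 49 objects in every box, avoiding 50 in any single one — so 1324 is tight.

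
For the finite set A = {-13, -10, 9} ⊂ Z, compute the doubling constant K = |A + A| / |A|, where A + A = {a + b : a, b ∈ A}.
K = |A + A| / |A| = 6/3 = 2

Enumerate A + A = {a + b : a, b ∈ A}. With |A| = 3, there are |A|^2 = 9 ordered sum pairs; collecting distinct values, A + A = {-26, -23, -20, -4, -1, 18}, so |A + A| = 6. Thus K = 6/3 = 2. For comparison, the minimum possible |A + A| over all 3-element sets is 2·3 − 1 = 5 (so min K = 5/3), attained only by arithmetic progressions.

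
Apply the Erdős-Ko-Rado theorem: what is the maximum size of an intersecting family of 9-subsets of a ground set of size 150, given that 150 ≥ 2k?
max |F| = C(149, 8) = 4976826800946

The Erdős-Ko-Rado theorem states: for n ≥ 2k, an intersecting family of k-subsets of an n-element set has size at most C(n − 1, k − 1), with equality for 'star' families {A ⊆ [n] : |A| = k, i ∈ A} (fix an element i). For n = 150, k = 9: C(149, 8) = 4976826800946.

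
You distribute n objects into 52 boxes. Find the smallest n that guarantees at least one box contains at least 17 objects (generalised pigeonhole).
n = (17 − 1)·52 + 1 = 833

By the generalised pigeonhole principle, to guarantee some box contains ≥ r objects we need more than (r − 1) · k objects total. Threshold: n = (r − 1) · k + 1. With r = 17 and k = 52: n = 16 · 52 + 1 = 832 + 1 = 833. For n = 832 = 16 · 52, we can put exactly 16 objects in every box, avoiding 17 in any single one — so 833 is tight.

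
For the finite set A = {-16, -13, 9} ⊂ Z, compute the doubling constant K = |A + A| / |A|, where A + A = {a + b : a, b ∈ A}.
K = |A + A| / |A| = 6/3 = 2

Enumerate A + A = {a + b : a, b ∈ A}. With |A| = 3, there are |A|^2 = 9 ordered sum pairs; collecting distinct values, A + A = {-32, -29, -26, -7, -4, 18}, so |A + A| = 6. Thus K = 6/3 = 2. For comparison, the minimum possible |A + A| over all 3-element sets is 2·3 − 1 = 5 (so min K = 5/3), attained only by arithmetic progressions.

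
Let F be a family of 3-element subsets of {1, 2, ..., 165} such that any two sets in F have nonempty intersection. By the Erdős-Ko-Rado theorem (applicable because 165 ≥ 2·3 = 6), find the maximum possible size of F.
max |F| = C(164, 2) = 13366

The Erdős-Ko-Rado theorem states: for n ≥ 2k, an intersecting family of k-subsets of an n-element set has size at most C(n − 1, k − 1), with equality for 'star' families {A ⊆ [n] : |A| = k, i ∈ A} (fix an element i). For n = 165, k = 3: C(164, 2) = 13366.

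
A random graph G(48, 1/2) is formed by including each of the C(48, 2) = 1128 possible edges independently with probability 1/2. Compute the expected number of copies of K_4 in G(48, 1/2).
E[# K_4] = C(48, 4) · (1/2)^C(4, 2) = 194580 / 2^6 = 48645/16 = 3040.3125

For each 4-subset S of vertices (there are C(48, 4) = 194580 such S), let X_S = 1 if S induces a K_4 (all C(4, 2) = 6 edges present). Then P(X_S = 1) = (1/2)^6 = 1/64. By linearity of expectation, E[# K_4] = C(48, 4) · (1/2)^6 = 194580 / 64 = 48645/16 = 3040.3125.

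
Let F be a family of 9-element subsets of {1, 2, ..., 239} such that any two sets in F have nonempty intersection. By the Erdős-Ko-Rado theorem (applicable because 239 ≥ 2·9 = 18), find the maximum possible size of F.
max |F| = C(238, 8) = 226702541072007

Erdős-Ko-Rado (1961): when n ≥ 2k, max |F| = C(n−1, k−1). The bound is attained by the star {A : i ∈ A} for any fixed i ∈ [n]. Here C(239−1, 9−1) = C(238, 8) = 226702541072007.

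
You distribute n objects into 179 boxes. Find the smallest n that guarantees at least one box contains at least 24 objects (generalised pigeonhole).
n = (24 − 1)·179 + 1 = 4118

By the generalised pigeonhole principle, to guarantee some box contains ≥ r objects we need more than (r − 1) · k objects total. Threshold: n = (r − 1) · k + 1. With r = 24 and k = 179: n = 23 · 179 + 1 = 4117 + 1 = 4118. For n = 4117 = 23 · 179, we can put exactly 23 objects in every box, avoiding 24 in any single one — so 4118 is tight.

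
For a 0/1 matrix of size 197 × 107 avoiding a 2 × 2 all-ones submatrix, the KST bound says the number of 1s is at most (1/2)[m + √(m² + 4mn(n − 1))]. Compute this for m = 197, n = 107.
z(197, 107; 2, 2) ≤ (1/2)[197 + √(197² + 4·197·107·106)] = (1/2)[197 + √8976305] = 1596.5241

Kővári–Sós–Turán: let r_1, ..., r_197 be the row sums and z = Σ r_i the total number of 1s. Each pair of columns can share at most one row with both entries 1 (else a 2×2 all-ones block appears), so Σ_i C(r_i, 2) ≤ C(107, 2) = 5671. By convexity Σ_i C(r_i, 2) ≥ 197·C(z/197, 2) = z(z − 197)/(2·197), giving z² − 197z − 197·107·106 ≤ 0 and hence z ≤ (1/2)[197 + √(38809 + 4·2234374)] = (1/2)[197 + √8976305] ≈ (1/2)(197 + 2996.0482) = 1596.5241.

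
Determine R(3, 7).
R(3, 7) = 23

Lower bound: an explicit 2-colouring of K_{22} (typically a Paley-type or other structured construction) avoids a red K_3 and a blue K_7, showing R(3, 7) > 22.
Upper bound: the simple Erdős–Szekeres recurrence only gives R(3, 7) ≤ 25; the tight bound R(3, 7) ≤ 23 requires a sharper case analysis (or computer search) of 2-colourings of K_{23}.
Hence R(3, 7) = 23.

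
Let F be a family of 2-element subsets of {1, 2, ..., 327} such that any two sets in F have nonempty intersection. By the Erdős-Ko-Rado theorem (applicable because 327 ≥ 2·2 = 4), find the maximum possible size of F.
max |F| = C(326, 1) = 326

The Erdős-Ko-Rado theorem states: for n ≥ 2k, an intersecting family of k-subsets of an n-element set has size at most C(n − 1, k − 1), with equality for 'star' families {A ⊆ [n] : |A| = k, i ∈ A} (fix an element i). For n = 327, k = 2: C(326, 1) = 326.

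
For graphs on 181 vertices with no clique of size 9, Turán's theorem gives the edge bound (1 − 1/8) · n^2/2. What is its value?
Turán density bound = (7/8) · 181^2/2 = 229327/16 ≈ 14332.9375

Turán's theorem: ex(n, K_{r+1}) is achieved by the complete r-partite Turán graph T(n, r) with parts as balanced as possible, and is at most (1 − 1/r) · n^2/2. For r = 8, n = 181: the density bound is (7/8) · 32761/2 = 229327/16 ≈ 14332.9375. The integer-valued extremum is e(T(181, 8)) = 14332, which is strictly less than the density bound 229327/16 since 8 ∤ 181 (the parts of T(181, 8) cannot all be equal).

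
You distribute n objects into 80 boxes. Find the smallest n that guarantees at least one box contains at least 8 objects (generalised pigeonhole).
n = (8 − 1)·80 + 1 = 561

By the generalised pigeonhole principle, to guarantee some box contains ≥ r objects we need more than (r − 1) · k objects total. Threshold: n = (r − 1) · k + 1. With r = 8 and k = 80: n = 7 · 80 + 1 = 560 + 1 = 561. For n = 560 = 7 · 80, we can put exactly 7 objects in every box, avoiding 8 in any single one — so 561 is tight.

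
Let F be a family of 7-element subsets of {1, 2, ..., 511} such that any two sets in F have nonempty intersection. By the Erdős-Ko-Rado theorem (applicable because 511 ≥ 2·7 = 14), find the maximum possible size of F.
max |F| = C(510, 6) = 23728431347335

Erdős-Ko-Rado (1961): when n ≥ 2k, max |F| = C(n−1, k−1). The bound is attained by the star {A : i ∈ A} for any fixed i ∈ [n]. Here C(511−1, 7−1) = C(510, 6) = 23728431347335.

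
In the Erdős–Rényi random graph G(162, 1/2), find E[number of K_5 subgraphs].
E[# K_5] = C(162, 5) · (1/2)^C(5, 2) = 873642672 / 2^10 = 54602667/64 = 853166.671875

For each 5-subset S of vertices (there are C(162, 5) = 873642672 such S), let X_S = 1 if S induces a K_5 (all C(5, 2) = 10 edges present). Then P(X_S = 1) = (1/2)^10 = 1/1024. By linearity of expectation, E[# K_5] = C(162, 5) · (1/2)^10 = 873642672 / 1024 = 54602667/64 = 853166.671875.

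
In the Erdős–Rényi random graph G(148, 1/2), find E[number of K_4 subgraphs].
E[# K_4] = C(148, 4) · (1/2)^C(4, 2) = 19190605 / 2^6 = 299853.203125

For each 4-subset S of vertices (there are C(148, 4) = 19190605 such S), let X_S = 1 if S induces a K_4 (all C(4, 2) = 6 edges present). Then P(X_S = 1) = (1/2)^6 = 1/64. By linearity of expectation, E[# K_4] = C(148, 4) · (1/2)^6 = 19190605 / 64 = 299853.203125.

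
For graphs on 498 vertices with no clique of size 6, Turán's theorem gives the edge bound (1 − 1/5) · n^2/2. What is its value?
Turán density bound = (4/5) · 498^2/2 = 496008/5 ≈ 99201.6

Turán's theorem: ex(n, K_{r+1}) is achieved by the complete r-partite Turán graph T(n, r) with parts as balanced as possible, and is at most (1 − 1/r) · n^2/2. For r = 5, n = 498: the density bound is (4/5) · 248004/2 = 496008/5 ≈ 99201.6. The integer-valued extremum is e(T(498, 5)) = 99201, which is strictly less than the density bound 496008/5 since 5 ∤ 498 (the parts of T(498, 5) cannot all be equal).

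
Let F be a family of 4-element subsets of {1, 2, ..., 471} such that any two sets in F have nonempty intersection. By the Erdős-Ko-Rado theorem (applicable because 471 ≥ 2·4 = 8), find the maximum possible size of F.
max |F| = C(470, 3) = 17193540

The Erdős-Ko-Rado theorem states: for n ≥ 2k, an intersecting family of k-subsets of an n-element set has size at most C(n − 1, k − 1), with equality for 'star' families {A ⊆ [n] : |A| = k, i ∈ A} (fix an element i). For n = 471, k = 4: C(470, 3) = 17193540.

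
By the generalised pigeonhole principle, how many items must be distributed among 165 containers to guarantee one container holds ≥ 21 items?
n = (21 − 1)·165 + 1 = 3301

By the generalised pigeonhole principle, to guarantee some box contains ≥ r objects we need more than (r − 1) · k objects total. Threshold: n = (r − 1) · k + 1. With r = 21 and k = 165: n = 20 · 165 + 1 = 3300 + 1 = 3301. For n = 3300 = 20 · 165, we can put exactly 20 objects in every box, avoiding 21 in any single one — so 3301 is tight.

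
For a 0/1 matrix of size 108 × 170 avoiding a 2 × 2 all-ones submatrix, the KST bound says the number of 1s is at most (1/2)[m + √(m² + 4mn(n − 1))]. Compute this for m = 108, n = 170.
z(108, 170; 2, 2) ≤ (1/2)[108 + √(108² + 4·108·170·169)] = (1/2)[108 + √12423024] = 1816.3155

Kővári–Sós–Turán: let r_1, ..., r_108 be the row sums and z = Σ r_i the total number of 1s. Each pair of columns can share at most one row with both entries 1 (else a 2×2 all-ones block appears), so Σ_i C(r_i, 2) ≤ C(170, 2) = 14365. By convexity Σ_i C(r_i, 2) ≥ 108·C(z/108, 2) = z(z − 108)/(2·108), giving z² − 108z − 108·170·169 ≤ 0 and hence z ≤ (1/2)[108 + √(11664 + 4·3102840)] = (1/2)[108 + √12423024] ≈ (1/2)(108 + 3524.631) = 1816.3155.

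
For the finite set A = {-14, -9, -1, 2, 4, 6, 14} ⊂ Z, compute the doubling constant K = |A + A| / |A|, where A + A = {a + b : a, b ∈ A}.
K = |A + A| / |A| = 25/7

Enumerate A + A = {a + b : a, b ∈ A}. With |A| = 7, there are |A|^2 = 49 ordered sum pairs; collecting distinct values, A + A = {-28, -23, -18, -15, -12, -10, -8, -7, -5, -3, -2, 0, 1, 3, 4, 5, 6, 8, 10, 12, 13, 16, 18, 20, 28}, so |A + A| = 25. Thus K = 25/7. For comparison, the minimum possible |A + A| over all 7-element sets is 2·7 − 1 = 13 (so min K = 13/7), attained only by arithmetic progressions.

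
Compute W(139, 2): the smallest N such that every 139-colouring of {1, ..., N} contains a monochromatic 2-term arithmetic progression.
W(139, 2) = 139 + 1 = 140

A 2-term AP is any pair of integers, so a monochromatic 2-AP exists iff some colour is used at least twice. With 139 colours, the colouring i ↦ i on {1, ..., 139} uses each colour once, avoiding any monochromatic pair, so W(139, 2) > 139. For {1, ..., 140}, pigeonhole forces two integers of the same colour, which form a monochromatic 2-AP. Hence W(139, 2) = 140.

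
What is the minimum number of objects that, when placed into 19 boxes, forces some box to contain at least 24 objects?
n = (24 − 1)·19 + 1 = 438

By the generalised pigeonhole principle, to guarantee some box contains ≥ r objects we need more than (r − 1) · k objects total. Threshold: n = (r − 1) · k + 1. With r = 24 and k = 19: n = 23 · 19 + 1 = 437 + 1 = 438. For n = 437 = 23 · 19, we can put exactly 23 objects in every box, avoiding 24 in any single one — so 438 is tight.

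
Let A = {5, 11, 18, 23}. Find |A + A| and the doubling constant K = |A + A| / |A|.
K = |A + A| / |A| = 10/4 = 5/2

Enumerate A + A = {a + b : a, b ∈ A}. With |A| = 4, there are |A|^2 = 16 ordered sum pairs; collecting distinct values, A + A = {10, 16, 22, 23, 28, 29, 34, 36, 41, 46}, so |A + A| = 10. Thus K = 10/4 = 5/2. For comparison, the minimum possible |A + A| over all 4-element sets is 2·4 − 1 = 7 (so min K = 7/4), attained only by arithmetic progressions.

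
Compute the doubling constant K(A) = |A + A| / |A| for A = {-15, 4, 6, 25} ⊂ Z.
K = |A + A| / |A| = 9/4

Enumerate A + A = {a + b : a, b ∈ A}. With |A| = 4, there are |A|^2 = 16 ordered sum pairs; collecting distinct values, A + A = {-30, -11, -9, 8, 10, 12, 29, 31, 50}, so |A + A| = 9. Thus K = 9/4. For comparison, the minimum possible |A + A| over all 4-element sets is 2·4 − 1 = 7 (so min K = 7/4), attained only by arithmetic progressions.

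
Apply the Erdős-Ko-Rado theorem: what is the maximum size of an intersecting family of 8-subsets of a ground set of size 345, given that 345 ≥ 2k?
max |F| = C(344, 7) = 106364775244728

Erdős-Ko-Rado (1961): when n ≥ 2k, max |F| = C(n−1, k−1). The bound is attained by the star {A : i ∈ A} for any fixed i ∈ [n]. Here C(345−1, 8−1) = C(344, 7) = 106364775244728.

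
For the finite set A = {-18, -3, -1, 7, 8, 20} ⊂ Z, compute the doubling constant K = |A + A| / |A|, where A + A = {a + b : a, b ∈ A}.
K = |A + A| / |A| = 21/6 = 7/2

Enumerate A + A = {a + b : a, b ∈ A}. With |A| = 6, there are |A|^2 = 36 ordered sum pairs; collecting distinct values, A + A = {-36, -21, -19, -11, -10, -6, -4, -2, 2, 4, 5, 6, 7, 14, 15, 16, 17, 19, 27, 28, 40}, so |A + A| = 21. Thus K = 21/6 = 7/2. For comparison, the minimum possible |A + A| over all 6-element sets is 2·6 − 1 = 11 (so min K = 11/6), attained only by arithmetic progressions.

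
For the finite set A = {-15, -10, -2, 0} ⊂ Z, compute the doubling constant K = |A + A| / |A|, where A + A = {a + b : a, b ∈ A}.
K = |A + A| / |A| = 10/4 = 5/2

Enumerate A + A = {a + b : a, b ∈ A}. With |A| = 4, there are |A|^2 = 16 ordered sum pairs; collecting distinct values, A + A = {-30, -25, -20, -17, -15, -12, -10, -4, -2, 0}, so |A + A| = 10. Thus K = 10/4 = 5/2. For comparison, the minimum possible |A + A| over all 4-element sets is 2·4 − 1 = 7 (so min K = 7/4), attained only by arithmetic progressions.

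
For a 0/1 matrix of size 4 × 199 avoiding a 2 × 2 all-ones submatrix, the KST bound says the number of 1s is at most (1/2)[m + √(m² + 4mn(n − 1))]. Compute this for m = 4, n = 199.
z(4, 199; 2, 2) ≤ (1/2)[4 + √(4² + 4·4·199·198)] = (1/2)[4 + √630448] = 399.0038

Kővári–Sós–Turán: let r_1, ..., r_4 be the row sums and z = Σ r_i the total number of 1s. Each pair of columns can share at most one row with both entries 1 (else a 2×2 all-ones block appears), so Σ_i C(r_i, 2) ≤ C(199, 2) = 19701. By convexity Σ_i C(r_i, 2) ≥ 4·C(z/4, 2) = z(z − 4)/(2·4), giving z² − 4z − 4·199·198 ≤ 0 and hence z ≤ (1/2)[4 + √(16 + 4·157608)] = (1/2)[4 + √630448] ≈ (1/2)(4 + 794.0076) = 399.0038.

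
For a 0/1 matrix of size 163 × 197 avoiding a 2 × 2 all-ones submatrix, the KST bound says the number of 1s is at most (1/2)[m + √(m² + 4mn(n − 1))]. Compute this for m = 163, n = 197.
z(163, 197; 2, 2) ≤ (1/2)[163 + √(163² + 4·163·197·196)] = (1/2)[163 + √25201593] = 2591.5594

Kővári–Sós–Turán: let r_1, ..., r_163 be the row sums and z = Σ r_i the total number of 1s. Each pair of columns can share at most one row with both entries 1 (else a 2×2 all-ones block appears), so Σ_i C(r_i, 2) ≤ C(197, 2) = 19306. By convexity Σ_i C(r_i, 2) ≥ 163·C(z/163, 2) = z(z − 163)/(2·163), giving z² − 163z − 163·197·196 ≤ 0 and hence z ≤ (1/2)[163 + √(26569 + 4·6293756)] = (1/2)[163 + √25201593] ≈ (1/2)(163 + 5020.1188) = 2591.5594.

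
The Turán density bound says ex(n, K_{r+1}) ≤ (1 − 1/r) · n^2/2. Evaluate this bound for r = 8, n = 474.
Turán density bound = (7/8) · 474^2/2 = 393183/4 ≈ 98295.75

Turán's theorem: ex(n, K_{r+1}) is achieved by the complete r-partite Turán graph T(n, r) with parts as balanced as possible, and is at most (1 − 1/r) · n^2/2. For r = 8, n = 474: the density bound is (7/8) · 224676/2 = 393183/4 ≈ 98295.75. The integer-valued extremum is e(T(474, 8)) = 98295, which is strictly less than the density bound 393183/4 since 8 ∤ 474 (the parts of T(474, 8) cannot all be equal).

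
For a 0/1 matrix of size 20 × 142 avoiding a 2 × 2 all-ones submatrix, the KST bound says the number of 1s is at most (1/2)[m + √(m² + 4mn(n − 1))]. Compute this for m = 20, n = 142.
z(20, 142; 2, 2) ≤ (1/2)[20 + √(20² + 4·20·142·141)] = (1/2)[20 + √1602160] = 642.8823

Kővári–Sós–Turán: let r_1, ..., r_20 be the row sums and z = Σ r_i the total number of 1s. Each pair of columns can share at most one row with both entries 1 (else a 2×2 all-ones block appears), so Σ_i C(r_i, 2) ≤ C(142, 2) = 10011. By convexity Σ_i C(r_i, 2) ≥ 20·C(z/20, 2) = z(z − 20)/(2·20), giving z² − 20z − 20·142·141 ≤ 0 and hence z ≤ (1/2)[20 + √(400 + 4·400440)] = (1/2)[20 + √1602160] ≈ (1/2)(20 + 1265.7646) = 642.8823.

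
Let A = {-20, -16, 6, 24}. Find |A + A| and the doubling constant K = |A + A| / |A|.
K = |A + A| / |A| = 10/4 = 5/2

Enumerate A + A = {a + b : a, b ∈ A}. With |A| = 4, there are |A|^2 = 16 ordered sum pairs; collecting distinct values, A + A = {-40, -36, -32, -14, -10, 4, 8, 12, 30, 48}, so |A + A| = 10. Thus K = 10/4 = 5/2. For comparison, the minimum possible |A + A| over all 4-element sets is 2·4 − 1 = 7 (so min K = 7/4), attained only by arithmetic progressions.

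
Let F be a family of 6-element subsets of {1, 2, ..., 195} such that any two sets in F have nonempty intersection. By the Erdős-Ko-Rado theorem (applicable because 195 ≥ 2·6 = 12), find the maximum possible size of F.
max |F| = C(194, 5) = 2174032288

Erdős-Ko-Rado (1961): when n ≥ 2k, max |F| = C(n−1, k−1). The bound is attained by the star {A : i ∈ A} for any fixed i ∈ [n]. Here C(195−1, 6−1) = C(194, 5) = 2174032288.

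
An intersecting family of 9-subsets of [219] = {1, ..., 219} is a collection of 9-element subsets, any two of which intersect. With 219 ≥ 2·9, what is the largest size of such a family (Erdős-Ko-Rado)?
max |F| = C(218, 8) = 111096303286923

The Erdős-Ko-Rado theorem states: for n ≥ 2k, an intersecting family of k-subsets of an n-element set has size at most C(n − 1, k − 1), with equality for 'star' families {A ⊆ [n] : |A| = k, i ∈ A} (fix an element i). For n = 219, k = 9: C(218, 8) = 111096303286923.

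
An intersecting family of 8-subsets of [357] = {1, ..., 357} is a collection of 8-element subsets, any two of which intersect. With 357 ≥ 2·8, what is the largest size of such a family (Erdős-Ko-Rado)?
max |F| = C(356, 7) = 135501345064800

The Erdős-Ko-Rado theorem states: for n ≥ 2k, an intersecting family of k-subsets of an n-element set has size at most C(n − 1, k − 1), with equality for 'star' families {A ⊆ [n] : |A| = k, i ∈ A} (fix an element i). For n = 357, k = 8: C(356, 7) = 135501345064800.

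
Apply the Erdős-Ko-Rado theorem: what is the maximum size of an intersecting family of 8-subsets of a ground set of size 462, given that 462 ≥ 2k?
max |F| = C(461, 7) = 838684899367380

Erdős-Ko-Rado (1961): when n ≥ 2k, max |F| = C(n−1, k−1). The bound is attained by the star {A : i ∈ A} for any fixed i ∈ [n]. Here C(462−1, 8−1) = C(461, 7) = 838684899367380.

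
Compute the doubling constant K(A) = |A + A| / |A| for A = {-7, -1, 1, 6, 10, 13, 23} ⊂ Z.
K = |A + A| / |A| = 26/7

Enumerate A + A = {a + b : a, b ∈ A}. With |A| = 7, there are |A|^2 = 49 ordered sum pairs; collecting distinct values, A + A = {-14, -8, -6, -2, -1, 0, 2, 3, 5, 6, 7, 9, 11, 12, 14, 16, 19, 20, 22, 23, 24, 26, 29, 33, 36, 46}, so |A + A| = 26. Thus K = 26/7. For comparison, the minimum possible |A + A| over all 7-element sets is 2·7 − 1 = 13 (so min K = 13/7), attained only by arithmetic progressions.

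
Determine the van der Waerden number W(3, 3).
W(3, 3) = 27

W(3, 3) = 27. The lower bound W(3, 3) > 26 comes from an explicit good 3-colouring of [1, 26]; the upper bound W(3, 3) ≤ 27 was verified by exhaustive search over 3-colourings of [1, 27].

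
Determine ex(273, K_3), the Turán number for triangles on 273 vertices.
ex(273, K_3) = ⌊273^2/4⌋ = 18632

Mantel (1907): a triangle-free graph on n vertices has at most ⌊n^2/4⌋ edges, with equality for the complete bipartite graph K_{⌊n/2⌋, ⌈n/2⌉}. For n = 273: ⌊273^2/4⌋ = ⌊74529/4⌋ = 18632. The extremal graph is K_{136, 137}, which has 136·137 = 18632 edges.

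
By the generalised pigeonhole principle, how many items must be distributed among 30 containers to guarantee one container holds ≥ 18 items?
n = (18 − 1)·30 + 1 = 511

By the generalised pigeonhole principle, to guarantee some box contains ≥ r objects we need more than (r − 1) · k objects total. Threshold: n = (r − 1) · k + 1. With r = 18 and k = 30: n = 17 · 30 + 1 = 510 + 1 = 511. For n = 510 = 17 · 30, we can put exactly 17 objects in every box, avoiding 18 in any single one — so 511 is tight.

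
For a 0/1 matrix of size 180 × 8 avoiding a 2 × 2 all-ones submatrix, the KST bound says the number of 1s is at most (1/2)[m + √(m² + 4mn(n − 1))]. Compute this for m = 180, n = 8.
z(180, 8; 2, 2) ≤ (1/2)[180 + √(180² + 4·180·8·7)] = (1/2)[180 + √72720] = 224.8332

Kővári–Sós–Turán: let r_1, ..., r_180 be the row sums and z = Σ r_i the total number of 1s. Each pair of columns can share at most one row with both entries 1 (else a 2×2 all-ones block appears), so Σ_i C(r_i, 2) ≤ C(8, 2) = 28. By convexity Σ_i C(r_i, 2) ≥ 180·C(z/180, 2) = z(z − 180)/(2·180), giving z² − 180z − 180·8·7 ≤ 0 and hence z ≤ (1/2)[180 + √(32400 + 4·10080)] = (1/2)[180 + √72720] ≈ (1/2)(180 + 269.6665) = 224.8332.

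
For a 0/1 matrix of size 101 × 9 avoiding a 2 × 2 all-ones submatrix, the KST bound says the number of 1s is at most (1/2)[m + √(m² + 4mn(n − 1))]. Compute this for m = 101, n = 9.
z(101, 9; 2, 2) ≤ (1/2)[101 + √(101² + 4·101·9·8)] = (1/2)[101 + √39289] = 149.6073

Kővári–Sós–Turán: let r_1, ..., r_101 be the row sums and z = Σ r_i the total number of 1s. Each pair of columns can share at most one row with both entries 1 (else a 2×2 all-ones block appears), so Σ_i C(r_i, 2) ≤ C(9, 2) = 36. By convexity Σ_i C(r_i, 2) ≥ 101·C(z/101, 2) = z(z − 101)/(2·101), giving z² − 101z − 101·9·8 ≤ 0 and hence z ≤ (1/2)[101 + √(10201 + 4·7272)] = (1/2)[101 + √39289] ≈ (1/2)(101 + 198.2145) = 149.6073.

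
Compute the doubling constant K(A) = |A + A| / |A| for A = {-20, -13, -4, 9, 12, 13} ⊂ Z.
K = |A + A| / |A| = 20/6 = 10/3

Enumerate A + A = {a + b : a, b ∈ A}. With |A| = 6, there are |A|^2 = 36 ordered sum pairs; collecting distinct values, A + A = {-40, -33, -26, -24, -17, -11, -8, -7, -4, -1, 0, 5, 8, 9, 18, 21, 22, 24, 25, 26}, so |A + A| = 20. Thus K = 20/6 = 10/3. For comparison, the minimum possible |A + A| over all 6-element sets is 2·6 − 1 = 11 (so min K = 11/6), attained only by arithmetic progressions.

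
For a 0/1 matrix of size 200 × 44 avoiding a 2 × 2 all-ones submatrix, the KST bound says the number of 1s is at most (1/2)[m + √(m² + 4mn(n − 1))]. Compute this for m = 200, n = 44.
z(200, 44; 2, 2) ≤ (1/2)[200 + √(200² + 4·200·44·43)] = (1/2)[200 + √1553600] = 723.2175

Kővári–Sós–Turán: let r_1, ..., r_200 be the row sums and z = Σ r_i the total number of 1s. Each pair of columns can share at most one row with both entries 1 (else a 2×2 all-ones block appears), so Σ_i C(r_i, 2) ≤ C(44, 2) = 946. By convexity Σ_i C(r_i, 2) ≥ 200·C(z/200, 2) = z(z − 200)/(2·200), giving z² − 200z − 200·44·43 ≤ 0 and hence z ≤ (1/2)[200 + √(40000 + 4·378400)] = (1/2)[200 + √1553600] ≈ (1/2)(200 + 1246.4349) = 723.2175.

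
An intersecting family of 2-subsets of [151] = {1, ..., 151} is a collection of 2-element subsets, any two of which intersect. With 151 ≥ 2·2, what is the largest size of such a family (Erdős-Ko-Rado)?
max |F| = C(150, 1) = 150

Erdős-Ko-Rado (1961): when n ≥ 2k, max |F| = C(n−1, k−1). The bound is attained by the star {A : i ∈ A} for any fixed i ∈ [n]. Here C(151−1, 2−1) = C(150, 1) = 150.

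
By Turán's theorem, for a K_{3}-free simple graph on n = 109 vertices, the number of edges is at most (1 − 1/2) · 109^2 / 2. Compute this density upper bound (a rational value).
Turán density bound = (1/2) · 109^2/2 = 11881/4 ≈ 2970.25

Turán's theorem: ex(n, K_{r+1}) is achieved by the complete r-partite Turán graph T(n, r) with parts as balanced as possible, and is at most (1 − 1/r) · n^2/2. For r = 2, n = 109: the density bound is (1/2) · 11881/2 = 11881/4 ≈ 2970.25. The integer-valued extremum is e(T(109, 2)) = 2970, which is strictly less than the density bound 11881/4 since 2 ∤ 109 (the parts of T(109, 2) cannot all be equal).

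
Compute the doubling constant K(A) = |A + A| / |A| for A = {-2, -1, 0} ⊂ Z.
K = |A + A| / |A| = 5/3

Enumerate A + A = {a + b : a, b ∈ A}. With |A| = 3, there are |A|^2 = 9 ordered sum pairs; collecting distinct values, A + A = {-4, -3, -2, -1, 0}, so |A + A| = 5. Thus K = 5/3. Here |A + A| = 2|A| − 1 = 5, the minimum possible — so K = 5/3 is minimal, which holds iff A is an arithmetic progression.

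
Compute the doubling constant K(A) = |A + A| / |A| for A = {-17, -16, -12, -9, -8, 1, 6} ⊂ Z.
K = |A + A| / |A| = 24/7

Enumerate A + A = {a + b : a, b ∈ A}. With |A| = 7, there are |A|^2 = 49 ordered sum pairs; collecting distinct values, A + A = {-34, -33, -32, -29, -28, -26, -25, -24, -21, -20, -18, -17, -16, -15, -11, -10, -8, -7, -6, -3, -2, 2, 7, 12}, so |A + A| = 24. Thus K = 24/7. For comparison, the minimum possible |A + A| over all 7-element sets is 2·7 − 1 = 13 (so min K = 13/7), attained only by arithmetic progressions.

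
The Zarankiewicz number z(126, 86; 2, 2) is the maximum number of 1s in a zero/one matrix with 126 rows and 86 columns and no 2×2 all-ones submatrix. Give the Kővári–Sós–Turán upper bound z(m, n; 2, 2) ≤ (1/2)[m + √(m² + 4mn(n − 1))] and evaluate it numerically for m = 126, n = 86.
z(126, 86; 2, 2) ≤ (1/2)[126 + √(126² + 4·126·86·85)] = (1/2)[126 + √3700116] = 1024.7843

Kővári–Sós–Turán: let r_1, ..., r_126 be the row sums and z = Σ r_i the total number of 1s. Each pair of columns can share at most one row with both entries 1 (else a 2×2 all-ones block appears), so Σ_i C(r_i, 2) ≤ C(86, 2) = 3655. By convexity Σ_i C(r_i, 2) ≥ 126·C(z/126, 2) = z(z − 126)/(2·126), giving z² − 126z − 126·86·85 ≤ 0 and hence z ≤ (1/2)[126 + √(15876 + 4·921060)] = (1/2)[126 + √3700116] ≈ (1/2)(126 + 1923.5686) = 1024.7843.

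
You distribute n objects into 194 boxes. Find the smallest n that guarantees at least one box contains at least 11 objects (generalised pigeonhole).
n = (11 − 1)·194 + 1 = 1941

By the generalised pigeonhole principle, to guarantee some box contains ≥ r objects we need more than (r − 1) · k objects total. Threshold: n = (r − 1) · k + 1. With r = 11 and k = 194: n = 10 · 194 + 1 = 1940 + 1 = 1941. For n = 1940 = 10 · 194, we can put exactly 10 objects in every box, avoiding 11 in any single one — so 1941 is tight.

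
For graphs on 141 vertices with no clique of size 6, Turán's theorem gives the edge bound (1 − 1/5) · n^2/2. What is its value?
Turán density bound = (4/5) · 141^2/2 = 39762/5 ≈ 7952.4

Turán's theorem: ex(n, K_{r+1}) is achieved by the complete r-partite Turán graph T(n, r) with parts as balanced as possible, and is at most (1 − 1/r) · n^2/2. For r = 5, n = 141: the density bound is (4/5) · 19881/2 = 39762/5 ≈ 7952.4. The integer-valued extremum is e(T(141, 5)) = 7952, which is strictly less than the density bound 39762/5 since 5 ∤ 141 (the parts of T(141, 5) cannot all be equal).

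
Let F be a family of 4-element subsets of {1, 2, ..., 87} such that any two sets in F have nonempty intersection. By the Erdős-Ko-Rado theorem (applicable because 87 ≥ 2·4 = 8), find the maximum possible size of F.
max |F| = C(86, 3) = 102340

Erdős-Ko-Rado (1961): when n ≥ 2k, max |F| = C(n−1, k−1). The bound is attained by the star {A : i ∈ A} for any fixed i ∈ [n]. Here C(87−1, 4−1) = C(86, 3) = 102340.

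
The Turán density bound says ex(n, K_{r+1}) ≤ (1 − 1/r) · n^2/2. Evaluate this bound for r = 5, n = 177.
Turán density bound = (4/5) · 177^2/2 = 62658/5 ≈ 12531.6

Turán's theorem: ex(n, K_{r+1}) is achieved by the complete r-partite Turán graph T(n, r) with parts as balanced as possible, and is at most (1 − 1/r) · n^2/2. For r = 5, n = 177: the density bound is (4/5) · 31329/2 = 62658/5 ≈ 12531.6. The integer-valued extremum is e(T(177, 5)) = 12531, which is strictly less than the density bound 62658/5 since 5 ∤ 177 (the parts of T(177, 5) cannot all be equal).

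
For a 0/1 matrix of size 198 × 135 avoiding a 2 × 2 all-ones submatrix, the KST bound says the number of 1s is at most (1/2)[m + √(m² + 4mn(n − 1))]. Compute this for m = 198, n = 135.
z(198, 135; 2, 2) ≤ (1/2)[198 + √(198² + 4·198·135·134)] = (1/2)[198 + √14366484] = 1994.1572

Kővári–Sós–Turán: let r_1, ..., r_198 be the row sums and z = Σ r_i the total number of 1s. Each pair of columns can share at most one row with both entries 1 (else a 2×2 all-ones block appears), so Σ_i C(r_i, 2) ≤ C(135, 2) = 9045. By convexity Σ_i C(r_i, 2) ≥ 198·C(z/198, 2) = z(z − 198)/(2·198), giving z² − 198z − 198·135·134 ≤ 0 and hence z ≤ (1/2)[198 + √(39204 + 4·3581820)] = (1/2)[198 + √14366484] ≈ (1/2)(198 + 3790.3145) = 1994.1572.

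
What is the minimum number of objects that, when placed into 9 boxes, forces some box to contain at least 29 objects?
n = (29 − 1)·9 + 1 = 253

By the generalised pigeonhole principle, to guarantee some box contains ≥ r objects we need more than (r − 1) · k objects total. Threshold: n = (r − 1) · k + 1. With r = 29 and k = 9: n = 28 · 9 + 1 = 252 + 1 = 253. For n = 252 = 28 · 9, we can put exactly 28 objects in every box, avoiding 29 in any single one — so 253 is tight.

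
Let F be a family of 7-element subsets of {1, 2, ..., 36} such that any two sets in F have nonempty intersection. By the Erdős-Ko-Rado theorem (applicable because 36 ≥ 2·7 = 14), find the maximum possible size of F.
max |F| = C(35, 6) = 1623160

The Erdős-Ko-Rado theorem states: for n ≥ 2k, an intersecting family of k-subsets of an n-element set has size at most C(n − 1, k − 1), with equality for 'star' families {A ⊆ [n] : |A| = k, i ∈ A} (fix an element i). For n = 36, k = 7: C(35, 6) = 1623160.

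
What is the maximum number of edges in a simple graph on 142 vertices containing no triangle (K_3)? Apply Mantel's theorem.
ex(142, K_3) = ⌊142^2/4⌋ = 5041

Mantel (1907): a triangle-free graph on n vertices has at most ⌊n^2/4⌋ edges, with equality for the complete bipartite graph K_{⌊n/2⌋, ⌈n/2⌉}. For n = 142: ⌊142^2/4⌋ = ⌊20164/4⌋ = 5041. The extremal graph is K_{71, 71}, which has 71·71 = 5041 edges.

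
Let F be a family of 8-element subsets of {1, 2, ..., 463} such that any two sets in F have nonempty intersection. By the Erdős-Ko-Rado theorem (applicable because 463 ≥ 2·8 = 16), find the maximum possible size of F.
max |F| = C(462, 7) = 851587743973032

The Erdős-Ko-Rado theorem states: for n ≥ 2k, an intersecting family of k-subsets of an n-element set has size at most C(n − 1, k − 1), with equality for 'star' families {A ⊆ [n] : |A| = k, i ∈ A} (fix an element i). For n = 463, k = 8: C(462, 7) = 851587743973032.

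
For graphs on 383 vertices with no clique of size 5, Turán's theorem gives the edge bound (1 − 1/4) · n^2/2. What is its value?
Turán density bound = (3/4) · 383^2/2 = 440067/8 ≈ 55008.375

Turán's theorem: ex(n, K_{r+1}) is achieved by the complete r-partite Turán graph T(n, r) with parts as balanced as possible, and is at most (1 − 1/r) · n^2/2. For r = 4, n = 383: the density bound is (3/4) · 146689/2 = 440067/8 ≈ 55008.375. The integer-valued extremum is e(T(383, 4)) = 55008, which is strictly less than the density bound 440067/8 since 4 ∤ 383 (the parts of T(383, 4) cannot all be equal).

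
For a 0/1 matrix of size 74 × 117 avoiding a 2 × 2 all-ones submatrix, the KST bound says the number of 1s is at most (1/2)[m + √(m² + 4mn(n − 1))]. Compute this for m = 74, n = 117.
z(74, 117; 2, 2) ≤ (1/2)[74 + √(74² + 4·74·117·116)] = (1/2)[74 + √4022788] = 1039.8445

Kővári–Sós–Turán: let r_1, ..., r_74 be the row sums and z = Σ r_i the total number of 1s. Each pair of columns can share at most one row with both entries 1 (else a 2×2 all-ones block appears), so Σ_i C(r_i, 2) ≤ C(117, 2) = 6786. By convexity Σ_i C(r_i, 2) ≥ 74·C(z/74, 2) = z(z − 74)/(2·74), giving z² − 74z − 74·117·116 ≤ 0 and hence z ≤ (1/2)[74 + √(5476 + 4·1004328)] = (1/2)[74 + √4022788] ≈ (1/2)(74 + 2005.6889) = 1039.8445.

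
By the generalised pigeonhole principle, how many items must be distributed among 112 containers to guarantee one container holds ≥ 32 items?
n = (32 − 1)·112 + 1 = 3473

By the generalised pigeonhole principle, to guarantee some box contains ≥ r objects we need more than (r − 1) · k objects total. Threshold: n = (r − 1) · k + 1. With r = 32 and k = 112: n = 31 · 112 + 1 = 3472 + 1 = 3473. For n = 3472 = 31 · 112, we can put exactly 31 objects in every box, avoiding 32 in any single one — so 3473 is tight.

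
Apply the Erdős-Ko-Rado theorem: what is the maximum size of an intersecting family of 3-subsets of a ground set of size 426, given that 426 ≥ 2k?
max |F| = C(425, 2) = 90100

The Erdős-Ko-Rado theorem states: for n ≥ 2k, an intersecting family of k-subsets of an n-element set has size at most C(n − 1, k − 1), with equality for 'star' families {A ⊆ [n] : |A| = k, i ∈ A} (fix an element i). For n = 426, k = 3: C(425, 2) = 90100.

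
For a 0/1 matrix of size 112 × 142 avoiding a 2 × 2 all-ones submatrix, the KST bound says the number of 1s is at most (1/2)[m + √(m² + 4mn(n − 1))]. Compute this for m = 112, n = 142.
z(112, 142; 2, 2) ≤ (1/2)[112 + √(112² + 4·112·142·141)] = (1/2)[112 + √8982400] = 1554.5326

Kővári–Sós–Turán: let r_1, ..., r_112 be the row sums and z = Σ r_i the total number of 1s. Each pair of columns can share at most one row with both entries 1 (else a 2×2 all-ones block appears), so Σ_i C(r_i, 2) ≤ C(142, 2) = 10011. By convexity Σ_i C(r_i, 2) ≥ 112·C(z/112, 2) = z(z − 112)/(2·112), giving z² − 112z − 112·142·141 ≤ 0 and hence z ≤ (1/2)[112 + √(12544 + 4·2242464)] = (1/2)[112 + √8982400] ≈ (1/2)(112 + 2997.0652) = 1554.5326.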